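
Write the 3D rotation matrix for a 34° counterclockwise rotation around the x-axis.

Rotation matrix for counterclockwise 34° around x-axis:
cos(34°) = 0.8290, sin(34°) = 0.5592
Result: [[1, 0, 0], [0, 0.8290, -0.5592], [0, 0.5592, 0.8290]]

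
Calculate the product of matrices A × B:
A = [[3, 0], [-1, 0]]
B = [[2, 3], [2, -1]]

Matrix multiplication:
C[0][0] = 3×2 + 0×2 = 6
C[0][1] = 3×3 + 0×-1 = 9
C[1][0] = -1×2 + 0×2 = -2
C[1][1] = -1×3 + 0×-1 = -3
Result: [[6, 9], [-2, -3]]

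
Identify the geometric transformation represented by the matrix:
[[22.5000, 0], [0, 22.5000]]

This matrix represents: uniform scaling by factor 22.5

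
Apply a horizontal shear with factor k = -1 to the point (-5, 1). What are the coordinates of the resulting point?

Shear matrix for horizontal shear with factor k = -1:
[[1, -1], [0, 1]]
Result: (-5, 1) → (-6, 1)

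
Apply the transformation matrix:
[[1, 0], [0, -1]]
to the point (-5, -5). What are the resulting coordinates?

Matrix multiplication:
[[1, 0], [0, -1]] × [-5, -5]ᵀ
= [(1)(-5) + (0)(-5), (0)(-5) + (-1)(-5)]ᵀ
= [-5, 5]ᵀ
Result: (-5, 5)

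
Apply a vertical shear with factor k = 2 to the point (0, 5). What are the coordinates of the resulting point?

Shear matrix for vertical shear with factor k = 2:
[[1, 0], [2, 1]]
Result: (0, 5) → (0, 5)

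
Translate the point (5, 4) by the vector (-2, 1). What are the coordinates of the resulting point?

Translation by (-2, 1) (homogeneous matrix [[1, 0, -2], [0, 1, 1], [0, 0, 1]]):
x' = 5 + -2 = 3
y' = 4 + 1 = 5
Result: (3, 5)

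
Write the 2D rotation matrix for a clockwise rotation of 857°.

Rotation matrix formula: [[cos θ, -sin θ], [sin θ, cos θ]]
A clockwise rotation by 857° is equivalent to a counterclockwise rotation by -857°.
For θ = -857°:
cos(-857°) = -0.7314
sin(-857°) = -0.6820
Result: [[-0.7314, 0.6820], [-0.6820, -0.7314]]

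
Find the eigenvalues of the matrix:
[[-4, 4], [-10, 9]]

Characteristic equation: det(A - λI) = 0
λ² - (trace)λ + (det) = 0
trace = -4 + 9 = 5, det = (-4)(9) - (4)(-10) = 4
λ² - (5)λ + (4) = 0
λ = (5 ± √((5)² - 4·(4))) / 2 = (5 ± √9) / 2
Solving: λ = 1, 4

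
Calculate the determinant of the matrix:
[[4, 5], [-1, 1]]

For a 2×2 matrix [[a, b], [c, d]], det = ad - bc
det = (4)(1) - (5)(-1) = 4 - -5 = 9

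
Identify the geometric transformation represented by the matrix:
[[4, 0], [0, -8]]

This matrix represents: non-uniform scaling by sx = 4, sy = -8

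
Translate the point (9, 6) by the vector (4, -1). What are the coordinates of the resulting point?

Translation by (4, -1) (homogeneous matrix [[1, 0, 4], [0, 1, -1], [0, 0, 1]]):
x' = 9 + 4 = 13
y' = 6 + -1 = 5
Result: (13, 5)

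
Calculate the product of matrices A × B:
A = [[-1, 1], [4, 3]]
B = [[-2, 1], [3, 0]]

Matrix multiplication:
C[0][0] = -1×-2 + 1×3 = 5
C[0][1] = -1×1 + 1×0 = -1
C[1][0] = 4×-2 + 3×3 = 1
C[1][1] = 4×1 + 3×0 = 4
Result: [[5, -1], [1, 4]]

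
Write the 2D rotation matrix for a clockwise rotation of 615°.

Rotation matrix formula: [[cos θ, -sin θ], [sin θ, cos θ]]
A clockwise rotation by 615° is equivalent to a counterclockwise rotation by -615°.
For θ = -615°:
cos(-615°) = -0.2588
sin(-615°) = 0.9659
Result: [[-0.2588, -0.9659], [0.9659, -0.2588]]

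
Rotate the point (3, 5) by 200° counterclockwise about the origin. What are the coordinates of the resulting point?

Rotation matrix for 200°: [[cos 200°, -sin 200°], [sin 200°, cos 200°]] ≈ [[-0.939693, 0.342020], [-0.342020, -0.939693]]
[[-0.939693, 0.342020], [-0.342020, -0.939693]] × [3, 5]ᵀ ≈ [-1.1090, -5.7245]ᵀ
Result: (-1.1090, -5.7245)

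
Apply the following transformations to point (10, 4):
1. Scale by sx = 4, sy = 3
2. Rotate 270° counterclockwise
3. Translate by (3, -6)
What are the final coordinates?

Step 1: Scale → (40, 12)
Step 2: Rotate 270° → (12, -40)
Step 3: Translate → (15, -46)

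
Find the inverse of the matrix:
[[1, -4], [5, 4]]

For [[a,b],[c,d]], inverse = (1/det)·[[d,-b],[-c,a]]
det = (1)(4) - (-4)(5) = 4 - -20 = 24
Inverse = (1/24)·[[4, 4], [-5, 1]]
= [[1/6, 1/6], [-5/24, 1/24]]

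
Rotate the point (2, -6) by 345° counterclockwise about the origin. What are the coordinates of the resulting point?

Rotation matrix for 345°: [[cos 345°, -sin 345°], [sin 345°, cos 345°]] ≈ [[0.965926, 0.258819], [-0.258819, 0.965926]]
[[0.965926, 0.258819], [-0.258819, 0.965926]] × [2, -6]ᵀ ≈ [0.3789, -6.3132]ᵀ
Result: (0.3789, -6.3132)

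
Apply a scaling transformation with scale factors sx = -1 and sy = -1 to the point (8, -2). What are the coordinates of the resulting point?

Scaling matrix:
[[-1, 0], [0, -1]]
Result: (8 × -1, -2 × -1) = (-8, 2)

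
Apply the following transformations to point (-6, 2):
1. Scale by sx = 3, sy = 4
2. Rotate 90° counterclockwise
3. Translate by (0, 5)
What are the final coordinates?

Step 1: Scale → (-18, 8)
Step 2: Rotate 90° → (-8, -18)
Step 3: Translate → (-8, -13)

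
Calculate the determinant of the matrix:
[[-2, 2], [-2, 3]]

For a 2×2 matrix [[a, b], [c, d]], det = ad - bc
det = (-2)(3) - (2)(-2) = -6 - -4 = -2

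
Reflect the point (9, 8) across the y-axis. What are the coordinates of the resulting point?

Reflection across y-axis: (9, 8) → (-9, 8)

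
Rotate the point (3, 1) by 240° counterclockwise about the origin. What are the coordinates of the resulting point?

Rotation matrix for 240°: [[cos 240°, -sin 240°], [sin 240°, cos 240°]] ≈ [[-0.500000, 0.866025], [-0.866025, -0.500000]]
[[-0.500000, 0.866025], [-0.866025, -0.500000]] × [3, 1]ᵀ ≈ [-0.6340, -3.0981]ᵀ
Result: (-0.6340, -3.0981)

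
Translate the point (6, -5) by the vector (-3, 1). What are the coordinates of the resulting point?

Translation by (-3, 1) (homogeneous matrix [[1, 0, -3], [0, 1, 1], [0, 0, 1]]):
x' = 6 + -3 = 3
y' = -5 + 1 = -4
Result: (3, -4)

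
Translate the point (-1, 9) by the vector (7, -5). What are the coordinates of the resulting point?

Translation by (7, -5) (homogeneous matrix [[1, 0, 7], [0, 1, -5], [0, 0, 1]]):
x' = -1 + 7 = 6
y' = 9 + -5 = 4
Result: (6, 4)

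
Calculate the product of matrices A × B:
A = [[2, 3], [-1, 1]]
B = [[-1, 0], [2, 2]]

Matrix multiplication:
C[0][0] = 2×-1 + 3×2 = 4
C[0][1] = 2×0 + 3×2 = 6
C[1][0] = -1×-1 + 1×2 = 3
C[1][1] = -1×0 + 1×2 = 2
Result: [[4, 6], [3, 2]]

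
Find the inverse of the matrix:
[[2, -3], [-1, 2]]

For [[a,b],[c,d]], inverse = (1/det)·[[d,-b],[-c,a]]
det = (2)(2) - (-3)(-1) = 4 - 3 = 1
Inverse = [[2, 3], [1, 2]]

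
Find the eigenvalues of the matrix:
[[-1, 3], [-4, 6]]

Characteristic equation: det(A - λI) = 0
λ² - (trace)λ + (det) = 0
trace = -1 + 6 = 5, det = (-1)(6) - (3)(-4) = 6
λ² - (5)λ + (6) = 0
λ = (5 ± √((5)² - 4·(6))) / 2 = (5 ± √1) / 2
Solving: λ = 2, 3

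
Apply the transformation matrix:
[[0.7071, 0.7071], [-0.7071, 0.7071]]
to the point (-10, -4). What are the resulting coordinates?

Matrix multiplication:
[[0.7071, 0.7071], [-0.7071, 0.7071]] × [-10, -4]ᵀ
= [(0.7071)(-10) + (0.7071)(-4), (-0.7071)(-10) + (0.7071)(-4)]ᵀ
= [-9.8994, 4.2426]ᵀ
Result: (-9.8994, 4.2426)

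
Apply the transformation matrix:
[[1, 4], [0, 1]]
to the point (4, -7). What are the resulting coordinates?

Matrix multiplication:
[[1, 4], [0, 1]] × [4, -7]ᵀ
= [(1)(4) + (4)(-7), (0)(4) + (1)(-7)]ᵀ
= [-24, -7]ᵀ
Result: (-24, -7)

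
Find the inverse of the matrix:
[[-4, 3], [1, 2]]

For [[a,b],[c,d]], inverse = (1/det)·[[d,-b],[-c,a]]
det = (-4)(2) - (3)(1) = -8 - 3 = -11
Inverse = (1/-11)·[[2, -3], [-1, -4]]
= [[-2/11, 3/11], [1/11, 4/11]]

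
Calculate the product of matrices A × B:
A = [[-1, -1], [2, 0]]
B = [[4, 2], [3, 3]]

Matrix multiplication:
C[0][0] = -1×4 + -1×3 = -7
C[0][1] = -1×2 + -1×3 = -5
C[1][0] = 2×4 + 0×3 = 8
C[1][1] = 2×2 + 0×3 = 4
Result: [[-7, -5], [8, 4]]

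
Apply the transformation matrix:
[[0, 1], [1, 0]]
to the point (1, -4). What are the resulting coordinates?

Matrix multiplication:
[[0, 1], [1, 0]] × [1, -4]ᵀ
= [(0)(1) + (1)(-4), (1)(1) + (0)(-4)]ᵀ
= [-4, 1]ᵀ
Result: (-4, 1)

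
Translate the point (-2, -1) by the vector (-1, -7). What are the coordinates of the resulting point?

Translation by (-1, -7) (homogeneous matrix [[1, 0, -1], [0, 1, -7], [0, 0, 1]]):
x' = -2 + -1 = -3
y' = -1 + -7 = -8
Result: (-3, -8)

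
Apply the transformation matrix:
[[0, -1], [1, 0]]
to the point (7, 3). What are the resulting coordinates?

Matrix multiplication:
[[0, -1], [1, 0]] × [7, 3]ᵀ
= [(0)(7) + (-1)(3), (1)(7) + (0)(3)]ᵀ
= [-3, 7]ᵀ
Result: (-3, 7)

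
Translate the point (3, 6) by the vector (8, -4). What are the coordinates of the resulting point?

Translation by (8, -4) (homogeneous matrix [[1, 0, 8], [0, 1, -4], [0, 0, 1]]):
x' = 3 + 8 = 11
y' = 6 + -4 = 2
Result: (11, 2)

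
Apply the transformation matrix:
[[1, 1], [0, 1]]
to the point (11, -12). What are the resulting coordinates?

Matrix multiplication:
[[1, 1], [0, 1]] × [11, -12]ᵀ
= [(1)(11) + (1)(-12), (0)(11) + (1)(-12)]ᵀ
= [-1, -12]ᵀ
Result: (-1, -12)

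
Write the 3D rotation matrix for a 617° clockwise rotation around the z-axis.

Rotation matrix for clockwise 617° around z-axis:
A clockwise rotation by 617° is a counterclockwise rotation by -617°.
cos(-617°) = -0.2250, sin(-617°) = 0.9744
Result: [[-0.2250, -0.9744, 0], [0.9744, -0.2250, 0], [0, 0, 1]]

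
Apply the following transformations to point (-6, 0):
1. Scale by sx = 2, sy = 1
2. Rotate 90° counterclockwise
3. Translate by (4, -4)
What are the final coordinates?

Step 1: Scale → (-12, 0)
Step 2: Rotate 90° → (0, -12)
Step 3: Translate → (4, -16)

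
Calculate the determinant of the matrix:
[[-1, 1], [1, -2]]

For a 2×2 matrix [[a, b], [c, d]], det = ad - bc
det = (-1)(-2) - (1)(1) = 2 - 1 = 1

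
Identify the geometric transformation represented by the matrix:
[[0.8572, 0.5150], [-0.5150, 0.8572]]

This matrix represents: rotation by 329° counterclockwise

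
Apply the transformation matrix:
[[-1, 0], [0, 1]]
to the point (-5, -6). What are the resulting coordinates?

Matrix multiplication:
[[-1, 0], [0, 1]] × [-5, -6]ᵀ
= [(-1)(-5) + (0)(-6), (0)(-5) + (1)(-6)]ᵀ
= [5, -6]ᵀ
Result: (5, -6)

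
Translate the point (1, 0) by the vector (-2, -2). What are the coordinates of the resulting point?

Translation by (-2, -2) (homogeneous matrix [[1, 0, -2], [0, 1, -2], [0, 0, 1]]):
x' = 1 + -2 = -1
y' = 0 + -2 = -2
Result: (-1, -2)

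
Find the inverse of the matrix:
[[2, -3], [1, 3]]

For [[a,b],[c,d]], inverse = (1/det)·[[d,-b],[-c,a]]
det = (2)(3) - (-3)(1) = 6 - -3 = 9
Inverse = (1/9)·[[3, 3], [-1, 2]]
= [[1/3, 1/3], [-1/9, 2/9]]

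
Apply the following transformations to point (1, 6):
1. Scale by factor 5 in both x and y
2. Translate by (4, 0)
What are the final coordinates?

Step 1: Scale (1, 6) by 5 → (5, 30)
Step 2: Translate by (4, 0) → (9, 30)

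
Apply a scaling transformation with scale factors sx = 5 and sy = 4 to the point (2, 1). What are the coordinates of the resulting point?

Scaling matrix:
[[5, 0], [0, 4]]
Result: (2 × 5, 1 × 4) = (10, 4)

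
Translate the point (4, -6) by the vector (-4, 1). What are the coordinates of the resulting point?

Translation by (-4, 1) (homogeneous matrix [[1, 0, -4], [0, 1, 1], [0, 0, 1]]):
x' = 4 + -4 = 0
y' = -6 + 1 = -5
Result: (0, -5)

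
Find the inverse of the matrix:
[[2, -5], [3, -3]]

For [[a,b],[c,d]], inverse = (1/det)·[[d,-b],[-c,a]]
det = (2)(-3) - (-5)(3) = -6 - -15 = 9
Inverse = (1/9)·[[-3, 5], [-3, 2]]
= [[-1/3, 5/9], [-1/3, 2/9]]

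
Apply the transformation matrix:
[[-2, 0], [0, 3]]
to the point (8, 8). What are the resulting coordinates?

Matrix multiplication:
[[-2, 0], [0, 3]] × [8, 8]ᵀ
= [(-2)(8) + (0)(8), (0)(8) + (3)(8)]ᵀ
= [-16, 24]ᵀ
Result: (-16, 24)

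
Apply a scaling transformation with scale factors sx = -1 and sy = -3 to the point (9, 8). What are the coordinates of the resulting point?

Scaling matrix:
[[-1, 0], [0, -3]]
Result: (9 × -1, 8 × -3) = (-9, -24)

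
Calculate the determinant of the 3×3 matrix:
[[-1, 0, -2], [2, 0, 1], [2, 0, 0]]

Expansion along first row:
det = -1·det([[0,1],[0,0]]) - 0·det([[2,1],[2,0]]) + -2·det([[2,0],[2,0]])
    = -1·(0·0 - 1·0) - 0·(2·0 - 1·2) + -2·(2·0 - 0·2)
    = -1·0 - 0·-2 + -2·0
    = 0 + 0 + 0 = 0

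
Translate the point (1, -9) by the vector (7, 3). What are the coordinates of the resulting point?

Translation by (7, 3) (homogeneous matrix [[1, 0, 7], [0, 1, 3], [0, 0, 1]]):
x' = 1 + 7 = 8
y' = -9 + 3 = -6
Result: (8, -6)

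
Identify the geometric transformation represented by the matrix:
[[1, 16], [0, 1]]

This matrix represents: horizontal shear with factor 16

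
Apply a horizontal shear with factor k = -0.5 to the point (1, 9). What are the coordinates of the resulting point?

Shear matrix for horizontal shear with factor k = -0.5:
[[1, -0.50], [0, 1]]
Result: (1, 9) → (-3.5, 9)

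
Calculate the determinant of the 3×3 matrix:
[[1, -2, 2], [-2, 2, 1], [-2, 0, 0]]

Expansion along first row:
det = 1·det([[2,1],[0,0]]) - -2·det([[-2,1],[-2,0]]) + 2·det([[-2,2],[-2,0]])
    = 1·(2·0 - 1·0) - -2·(-2·0 - 1·-2) + 2·(-2·0 - 2·-2)
    = 1·0 - -2·2 + 2·4
    = 0 + 4 + 8 = 12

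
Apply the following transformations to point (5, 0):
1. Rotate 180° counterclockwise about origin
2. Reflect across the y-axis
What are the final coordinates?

Step 1: Rotate 180° → (-5, 0)
Step 2: Reflect across y-axis → (5, 0)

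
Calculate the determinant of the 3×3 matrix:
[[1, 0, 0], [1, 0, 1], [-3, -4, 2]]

Expansion along first row:
det = 1·det([[0,1],[-4,2]]) - 0·det([[1,1],[-3,2]]) + 0·det([[1,0],[-3,-4]])
    = 1·(0·2 - 1·-4) - 0·(1·2 - 1·-3) + 0·(1·-4 - 0·-3)
    = 1·4 - 0·5 + 0·-4
    = 4 + 0 + 0 = 4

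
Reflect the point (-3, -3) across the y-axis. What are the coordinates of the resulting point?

Reflection across y-axis: (-3, -3) → (3, -3)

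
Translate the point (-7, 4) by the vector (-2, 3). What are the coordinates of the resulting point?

Translation by (-2, 3) (homogeneous matrix [[1, 0, -2], [0, 1, 3], [0, 0, 1]]):
x' = -7 + -2 = -9
y' = 4 + 3 = 7
Result: (-9, 7)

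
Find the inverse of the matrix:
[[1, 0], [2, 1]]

For [[a,b],[c,d]], inverse = (1/det)·[[d,-b],[-c,a]]
det = (1)(1) - (0)(2) = 1 - 0 = 1
Inverse = [[1, 0], [-2, 1]]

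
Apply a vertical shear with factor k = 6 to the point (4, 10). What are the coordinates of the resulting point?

Shear matrix for vertical shear with factor k = 6:
[[1, 0], [6, 1]]
Result: (4, 10) → (4, 34)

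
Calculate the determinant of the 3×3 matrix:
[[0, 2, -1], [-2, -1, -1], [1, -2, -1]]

Expansion along first row:
det = 0·det([[-1,-1],[-2,-1]]) - 2·det([[-2,-1],[1,-1]]) + -1·det([[-2,-1],[1,-2]])
    = 0·(-1·-1 - -1·-2) - 2·(-2·-1 - -1·1) + -1·(-2·-2 - -1·1)
    = 0·-1 - 2·3 + -1·5
    = 0 + -6 + -5 = -11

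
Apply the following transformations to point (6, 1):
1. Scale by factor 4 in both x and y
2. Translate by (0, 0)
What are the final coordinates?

Step 1: Scale (6, 1) by 4 → (24, 4)
Step 2: Translate by (0, 0) → (24, 4)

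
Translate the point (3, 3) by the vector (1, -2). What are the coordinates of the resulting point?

Translation by (1, -2) (homogeneous matrix [[1, 0, 1], [0, 1, -2], [0, 0, 1]]):
x' = 3 + 1 = 4
y' = 3 + -2 = 1
Result: (4, 1)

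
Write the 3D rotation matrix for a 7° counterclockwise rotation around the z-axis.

Rotation matrix for counterclockwise 7° around z-axis:
cos(7°) = 0.9925, sin(7°) = 0.1219
Result: [[0.9925, -0.1219, 0], [0.1219, 0.9925, 0], [0, 0, 1]]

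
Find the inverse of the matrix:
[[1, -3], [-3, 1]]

For [[a,b],[c,d]], inverse = (1/det)·[[d,-b],[-c,a]]
det = (1)(1) - (-3)(-3) = 1 - 9 = -8
Inverse = (1/-8)·[[1, 3], [3, 1]]
= [[-1/8, -3/8], [-3/8, -1/8]]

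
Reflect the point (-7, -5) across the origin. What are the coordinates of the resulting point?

Reflection across origin: (-7, -5) → (7, 5)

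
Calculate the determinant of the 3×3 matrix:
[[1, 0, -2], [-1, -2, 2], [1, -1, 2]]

Expansion along first row:
det = 1·det([[-2,2],[-1,2]]) - 0·det([[-1,2],[1,2]]) + -2·det([[-1,-2],[1,-1]])
    = 1·(-2·2 - 2·-1) - 0·(-1·2 - 2·1) + -2·(-1·-1 - -2·1)
    = 1·-2 - 0·-4 + -2·3
    = -2 + 0 + -6 = -8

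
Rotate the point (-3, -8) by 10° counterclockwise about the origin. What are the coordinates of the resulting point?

Rotation matrix for 10°: [[cos 10°, -sin 10°], [sin 10°, cos 10°]] ≈ [[0.984808, -0.173648], [0.173648, 0.984808]]
[[0.984808, -0.173648], [0.173648, 0.984808]] × [-3, -8]ᵀ ≈ [-1.5652, -8.3994]ᵀ
Result: (-1.5652, -8.3994)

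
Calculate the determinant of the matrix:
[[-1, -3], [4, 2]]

For a 2×2 matrix [[a, b], [c, d]], det = ad - bc
det = (-1)(2) - (-3)(4) = -2 - -12 = 10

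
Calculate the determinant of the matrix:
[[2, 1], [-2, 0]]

For a 2×2 matrix [[a, b], [c, d]], det = ad - bc
det = (2)(0) - (1)(-2) = 0 - -2 = 2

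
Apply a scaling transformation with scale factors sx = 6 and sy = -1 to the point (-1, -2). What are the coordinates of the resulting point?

Scaling matrix:
[[6, 0], [0, -1]]
Result: (-1 × 6, -2 × -1) = (-6, 2)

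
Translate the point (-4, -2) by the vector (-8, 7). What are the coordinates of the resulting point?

Translation by (-8, 7) (homogeneous matrix [[1, 0, -8], [0, 1, 7], [0, 0, 1]]):
x' = -4 + -8 = -12
y' = -2 + 7 = 5
Result: (-12, 5)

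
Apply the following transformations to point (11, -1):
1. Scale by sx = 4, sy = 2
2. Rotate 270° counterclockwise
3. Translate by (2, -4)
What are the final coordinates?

Step 1: Scale → (44, -2)
Step 2: Rotate 270° → (-2, -44)
Step 3: Translate → (0, -48)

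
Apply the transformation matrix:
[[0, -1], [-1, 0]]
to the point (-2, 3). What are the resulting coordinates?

Matrix multiplication:
[[0, -1], [-1, 0]] × [-2, 3]ᵀ
= [(0)(-2) + (-1)(3), (-1)(-2) + (0)(3)]ᵀ
= [-3, 2]ᵀ
Result: (-3, 2)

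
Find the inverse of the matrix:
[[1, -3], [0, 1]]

For [[a,b],[c,d]], inverse = (1/det)·[[d,-b],[-c,a]]
det = (1)(1) - (-3)(0) = 1 - 0 = 1
Inverse = [[1, 3], [0, 1]]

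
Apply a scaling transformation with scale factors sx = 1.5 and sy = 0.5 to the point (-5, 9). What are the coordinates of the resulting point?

Scaling matrix:
[[1.50, 0], [0, 0.50]]
Result: (-5 × 1.5, 9 × 0.5) = (-7.5, 4.5)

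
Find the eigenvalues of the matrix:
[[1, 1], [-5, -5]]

Characteristic equation: det(A - λI) = 0
λ² - (trace)λ + (det) = 0
trace = 1 + -5 = -4, det = (1)(-5) - (1)(-5) = 0
λ² - (-4)λ + (0) = 0
λ = (-4 ± √((-4)² - 4·(0))) / 2 = (-4 ± √16) / 2
Solving: λ = -4, 0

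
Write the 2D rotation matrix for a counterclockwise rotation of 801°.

Rotation matrix formula: [[cos θ, -sin θ], [sin θ, cos θ]]
For θ = 801°:
cos(801°) = 0.1564
sin(801°) = 0.9877
Result: [[0.1564, -0.9877], [0.9877, 0.1564]]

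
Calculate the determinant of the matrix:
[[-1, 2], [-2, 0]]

For a 2×2 matrix [[a, b], [c, d]], det = ad - bc
det = (-1)(0) - (2)(-2) = 0 - -4 = 4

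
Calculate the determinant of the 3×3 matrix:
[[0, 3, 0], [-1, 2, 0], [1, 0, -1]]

Expansion along first row:
det = 0·det([[2,0],[0,-1]]) - 3·det([[-1,0],[1,-1]]) + 0·det([[-1,2],[1,0]])
    = 0·(2·-1 - 0·0) - 3·(-1·-1 - 0·1) + 0·(-1·0 - 2·1)
    = 0·-2 - 3·1 + 0·-2
    = 0 + -3 + 0 = -3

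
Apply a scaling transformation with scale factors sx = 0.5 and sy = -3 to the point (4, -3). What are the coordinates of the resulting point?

Scaling matrix:
[[0.50, 0], [0, -3]]
Result: (4 × 0.5, -3 × -3) = (2, 9)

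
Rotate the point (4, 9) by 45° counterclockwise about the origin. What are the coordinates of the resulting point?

Rotation matrix for 45°: [[cos 45°, -sin 45°], [sin 45°, cos 45°]] ≈ [[0.707107, -0.707107], [0.707107, 0.707107]]
[[0.707107, -0.707107], [0.707107, 0.707107]] × [4, 9]ᵀ ≈ [-3.5355, 9.1924]ᵀ
Result: (-3.5355, 9.1924)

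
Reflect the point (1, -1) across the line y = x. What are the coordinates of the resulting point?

Reflection across line y = x: (1, -1) → (-1, 1)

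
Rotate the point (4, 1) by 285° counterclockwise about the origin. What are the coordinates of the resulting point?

Rotation matrix for 285°: [[cos 285°, -sin 285°], [sin 285°, cos 285°]] ≈ [[0.258819, 0.965926], [-0.965926, 0.258819]]
[[0.258819, 0.965926], [-0.965926, 0.258819]] × [4, 1]ᵀ ≈ [2.0012, -3.6049]ᵀ
Result: (2.0012, -3.6049)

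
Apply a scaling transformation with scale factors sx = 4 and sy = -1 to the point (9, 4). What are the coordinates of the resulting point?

Scaling matrix:
[[4, 0], [0, -1]]
Result: (9 × 4, 4 × -1) = (36, -4)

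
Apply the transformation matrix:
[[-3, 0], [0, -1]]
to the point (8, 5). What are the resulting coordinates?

Matrix multiplication:
[[-3, 0], [0, -1]] × [8, 5]ᵀ
= [(-3)(8) + (0)(5), (0)(8) + (-1)(5)]ᵀ
= [-24, -5]ᵀ
Result: (-24, -5)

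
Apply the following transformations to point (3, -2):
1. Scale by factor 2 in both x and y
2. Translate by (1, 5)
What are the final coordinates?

Step 1: Scale (3, -2) by 2 → (6, -4)
Step 2: Translate by (1, 5) → (7, 1)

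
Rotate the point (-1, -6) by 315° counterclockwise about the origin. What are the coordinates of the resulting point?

Rotation matrix for 315°: [[cos 315°, -sin 315°], [sin 315°, cos 315°]] ≈ [[0.707107, 0.707107], [-0.707107, 0.707107]]
[[0.707107, 0.707107], [-0.707107, 0.707107]] × [-1, -6]ᵀ ≈ [-4.9497, -3.5355]ᵀ
Result: (-4.9497, -3.5355)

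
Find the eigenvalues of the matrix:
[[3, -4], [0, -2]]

Characteristic equation: det(A - λI) = 0
λ² - (trace)λ + (det) = 0
trace = 3 + -2 = 1, det = (3)(-2) - (-4)(0) = -6
λ² - (1)λ + (-6) = 0
λ = (1 ± √((1)² - 4·(-6))) / 2 = (1 ± √25) / 2
Solving: λ = -2, 3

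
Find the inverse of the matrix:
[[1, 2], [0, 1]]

For [[a,b],[c,d]], inverse = (1/det)·[[d,-b],[-c,a]]
det = (1)(1) - (2)(0) = 1 - 0 = 1
Inverse = [[1, -2], [0, 1]]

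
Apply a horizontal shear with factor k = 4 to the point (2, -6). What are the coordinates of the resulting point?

Shear matrix for horizontal shear with factor k = 4:
[[1, 4], [0, 1]]
Result: (2, -6) → (-22, -6)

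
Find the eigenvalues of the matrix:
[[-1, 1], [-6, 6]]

Characteristic equation: det(A - λI) = 0
λ² - (trace)λ + (det) = 0
trace = -1 + 6 = 5, det = (-1)(6) - (1)(-6) = 0
λ² - (5)λ + (0) = 0
λ = (5 ± √((5)² - 4·(0))) / 2 = (5 ± √25) / 2
Solving: λ = 0, 5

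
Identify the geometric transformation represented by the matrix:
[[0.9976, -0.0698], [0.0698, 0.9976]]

This matrix represents: rotation by 4° counterclockwise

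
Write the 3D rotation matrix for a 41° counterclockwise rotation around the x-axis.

Rotation matrix for counterclockwise 41° around x-axis:
cos(41°) = 0.7547, sin(41°) = 0.6561
Result: [[1, 0, 0], [0, 0.7547, -0.6561], [0, 0.6561, 0.7547]]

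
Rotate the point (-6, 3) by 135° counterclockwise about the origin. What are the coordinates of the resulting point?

Rotation matrix for 135°: [[cos 135°, -sin 135°], [sin 135°, cos 135°]] ≈ [[-0.707107, -0.707107], [0.707107, -0.707107]]
[[-0.707107, -0.707107], [0.707107, -0.707107]] × [-6, 3]ᵀ ≈ [2.1213, -6.3640]ᵀ
Result: (2.1213, -6.3640)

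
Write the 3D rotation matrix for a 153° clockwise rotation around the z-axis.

Rotation matrix for clockwise 153° around z-axis:
A clockwise rotation by 153° is a counterclockwise rotation by -153°.
cos(-153°) = -0.8910, sin(-153°) = -0.4540
Result: [[-0.8910, 0.4540, 0], [-0.4540, -0.8910, 0], [0, 0, 1]]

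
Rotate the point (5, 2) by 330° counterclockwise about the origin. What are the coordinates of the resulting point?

Rotation matrix for 330°: [[cos 330°, -sin 330°], [sin 330°, cos 330°]] ≈ [[0.866025, 0.500000], [-0.500000, 0.866025]]
[[0.866025, 0.500000], [-0.500000, 0.866025]] × [5, 2]ᵀ ≈ [5.3301, -0.7679]ᵀ
Result: (5.3301, -0.7679)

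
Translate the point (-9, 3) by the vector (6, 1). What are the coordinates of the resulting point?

Translation by (6, 1) (homogeneous matrix [[1, 0, 6], [0, 1, 1], [0, 0, 1]]):
x' = -9 + 6 = -3
y' = 3 + 1 = 4
Result: (-3, 4)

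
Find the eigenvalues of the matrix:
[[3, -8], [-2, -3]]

Characteristic equation: det(A - λI) = 0
λ² - (trace)λ + (det) = 0
trace = 3 + -3 = 0, det = (3)(-3) - (-8)(-2) = -25
λ² - (0)λ + (-25) = 0
λ = (0 ± √((0)² - 4·(-25))) / 2 = (0 ± √100) / 2
Solving: λ = -5, 5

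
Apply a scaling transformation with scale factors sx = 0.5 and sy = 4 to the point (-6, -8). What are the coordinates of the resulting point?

Scaling matrix:
[[0.50, 0], [0, 4]]
Result: (-6 × 0.5, -8 × 4) = (-3, -32)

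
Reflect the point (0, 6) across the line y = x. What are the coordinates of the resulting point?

Reflection across line y = x: (0, 6) → (6, 0)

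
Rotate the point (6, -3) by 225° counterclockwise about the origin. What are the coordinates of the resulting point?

Rotation matrix for 225°: [[cos 225°, -sin 225°], [sin 225°, cos 225°]] ≈ [[-0.707107, 0.707107], [-0.707107, -0.707107]]
[[-0.707107, 0.707107], [-0.707107, -0.707107]] × [6, -3]ᵀ ≈ [-6.3640, -2.1213]ᵀ
Result: (-6.3640, -2.1213)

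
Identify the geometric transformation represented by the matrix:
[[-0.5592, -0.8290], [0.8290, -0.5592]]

This matrix represents: rotation by 124° counterclockwise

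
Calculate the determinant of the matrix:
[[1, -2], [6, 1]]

For a 2×2 matrix [[a, b], [c, d]], det = ad - bc
det = (1)(1) - (-2)(6) = 1 - -12 = 13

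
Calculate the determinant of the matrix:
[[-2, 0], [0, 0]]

For a 2×2 matrix [[a, b], [c, d]], det = ad - bc
det = (-2)(0) - (0)(0) = 0 - 0 = 0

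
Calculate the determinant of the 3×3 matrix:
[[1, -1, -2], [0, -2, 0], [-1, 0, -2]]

Expansion along first row:
det = 1·det([[-2,0],[0,-2]]) - -1·det([[0,0],[-1,-2]]) + -2·det([[0,-2],[-1,0]])
    = 1·(-2·-2 - 0·0) - -1·(0·-2 - 0·-1) + -2·(0·0 - -2·-1)
    = 1·4 - -1·0 + -2·-2
    = 4 + 0 + 4 = 8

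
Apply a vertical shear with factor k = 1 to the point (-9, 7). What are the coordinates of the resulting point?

Shear matrix for vertical shear with factor k = 1:
[[1, 0], [1, 1]]
Result: (-9, 7) → (-9, -2)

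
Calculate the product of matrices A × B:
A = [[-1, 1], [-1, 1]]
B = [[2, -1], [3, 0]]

Matrix multiplication:
C[0][0] = -1×2 + 1×3 = 1
C[0][1] = -1×-1 + 1×0 = 1
C[1][0] = -1×2 + 1×3 = 1
C[1][1] = -1×-1 + 1×0 = 1
Result: [[1, 1], [1, 1]]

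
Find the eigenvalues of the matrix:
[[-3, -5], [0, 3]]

Characteristic equation: det(A - λI) = 0
λ² - (trace)λ + (det) = 0
trace = -3 + 3 = 0, det = (-3)(3) - (-5)(0) = -9
λ² - (0)λ + (-9) = 0
λ = (0 ± √((0)² - 4·(-9))) / 2 = (0 ± √36) / 2
Solving: λ = -3, 3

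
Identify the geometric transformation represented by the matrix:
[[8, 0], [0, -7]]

This matrix represents: non-uniform scaling by sx = 8, sy = -7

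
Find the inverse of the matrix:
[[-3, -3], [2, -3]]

For [[a,b],[c,d]], inverse = (1/det)·[[d,-b],[-c,a]]
det = (-3)(-3) - (-3)(2) = 9 - -6 = 15
Inverse = (1/15)·[[-3, 3], [-2, -3]]
= [[-1/5, 1/5], [-2/15, -1/5]]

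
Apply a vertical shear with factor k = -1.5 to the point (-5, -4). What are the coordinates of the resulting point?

Shear matrix for vertical shear with factor k = -1.5:
[[1, 0], [-1.50, 1]]
Result: (-5, -4) → (-5, 3.5)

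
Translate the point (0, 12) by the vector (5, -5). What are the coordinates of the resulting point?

Translation by (5, -5) (homogeneous matrix [[1, 0, 5], [0, 1, -5], [0, 0, 1]]):
x' = 0 + 5 = 5
y' = 12 + -5 = 7
Result: (5, 7)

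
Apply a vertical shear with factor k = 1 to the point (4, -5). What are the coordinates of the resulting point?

Shear matrix for vertical shear with factor k = 1:
[[1, 0], [1, 1]]
Result: (4, -5) → (4, -1)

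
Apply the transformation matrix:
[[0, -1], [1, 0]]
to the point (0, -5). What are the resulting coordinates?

Matrix multiplication:
[[0, -1], [1, 0]] × [0, -5]ᵀ
= [(0)(0) + (-1)(-5), (1)(0) + (0)(-5)]ᵀ
= [5, 0]ᵀ
Result: (5, 0)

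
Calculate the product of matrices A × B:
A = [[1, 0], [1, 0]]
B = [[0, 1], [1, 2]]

Matrix multiplication:
C[0][0] = 1×0 + 0×1 = 0
C[0][1] = 1×1 + 0×2 = 1
C[1][0] = 1×0 + 0×1 = 0
C[1][1] = 1×1 + 0×2 = 1
Result: [[0, 1], [0, 1]]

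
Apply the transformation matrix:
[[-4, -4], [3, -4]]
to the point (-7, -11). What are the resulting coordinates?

Matrix multiplication:
[[-4, -4], [3, -4]] × [-7, -11]ᵀ
= [(-4)(-7) + (-4)(-11), (3)(-7) + (-4)(-11)]ᵀ
= [72, 23]ᵀ
Result: (72, 23)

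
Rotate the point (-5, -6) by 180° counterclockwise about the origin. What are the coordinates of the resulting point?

Rotation matrix for 180°: [[cos 180°, -sin 180°], [sin 180°, cos 180°]] = [[-1, 0], [0, -1]]
[[-1, 0], [0, -1]] × [-5, -6]ᵀ = [5, 6]ᵀ
Result: (5, 6)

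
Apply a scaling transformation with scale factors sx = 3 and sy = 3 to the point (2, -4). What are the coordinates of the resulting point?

Scaling matrix:
[[3, 0], [0, 3]]
Result: (2 × 3, -4 × 3) = (6, -12)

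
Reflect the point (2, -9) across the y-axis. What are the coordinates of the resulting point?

Reflection across y-axis: (2, -9) → (-2, -9)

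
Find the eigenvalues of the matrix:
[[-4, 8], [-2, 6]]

Characteristic equation: det(A - λI) = 0
λ² - (trace)λ + (det) = 0
trace = -4 + 6 = 2, det = (-4)(6) - (8)(-2) = -8
λ² - (2)λ + (-8) = 0
λ = (2 ± √((2)² - 4·(-8))) / 2 = (2 ± √36) / 2
Solving: λ = -2, 4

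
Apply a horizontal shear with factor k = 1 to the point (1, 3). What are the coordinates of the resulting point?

Shear matrix for horizontal shear with factor k = 1:
[[1, 1], [0, 1]]
Result: (1, 3) → (4, 3)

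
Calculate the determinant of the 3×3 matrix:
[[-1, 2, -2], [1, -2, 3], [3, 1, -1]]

Expansion along first row:
det = -1·det([[-2,3],[1,-1]]) - 2·det([[1,3],[3,-1]]) + -2·det([[1,-2],[3,1]])
    = -1·(-2·-1 - 3·1) - 2·(1·-1 - 3·3) + -2·(1·1 - -2·3)
    = -1·-1 - 2·-10 + -2·7
    = 1 + 20 + -14 = 7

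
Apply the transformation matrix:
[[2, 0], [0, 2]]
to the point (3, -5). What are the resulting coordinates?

Matrix multiplication:
[[2, 0], [0, 2]] × [3, -5]ᵀ
= [(2)(3) + (0)(-5), (0)(3) + (2)(-5)]ᵀ
= [6, -10]ᵀ
Result: (6, -10)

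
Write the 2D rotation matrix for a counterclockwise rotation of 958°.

Rotation matrix formula: [[cos θ, -sin θ], [sin θ, cos θ]]
For θ = 958°:
cos(958°) = -0.5299
sin(958°) = -0.8480
Result: [[-0.5299, 0.8480], [-0.8480, -0.5299]]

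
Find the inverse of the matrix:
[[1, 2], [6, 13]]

For [[a,b],[c,d]], inverse = (1/det)·[[d,-b],[-c,a]]
det = (1)(13) - (2)(6) = 13 - 12 = 1
Inverse = [[13, -2], [-6, 1]]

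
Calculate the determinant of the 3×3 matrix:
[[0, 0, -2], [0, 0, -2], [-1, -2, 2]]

Expansion along first row:
det = 0·det([[0,-2],[-2,2]]) - 0·det([[0,-2],[-1,2]]) + -2·det([[0,0],[-1,-2]])
    = 0·(0·2 - -2·-2) - 0·(0·2 - -2·-1) + -2·(0·-2 - 0·-1)
    = 0·-4 - 0·-2 + -2·0
    = 0 + 0 + 0 = 0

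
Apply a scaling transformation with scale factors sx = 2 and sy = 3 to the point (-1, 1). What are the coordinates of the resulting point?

Scaling matrix:
[[2, 0], [0, 3]]
Result: (-1 × 2, 1 × 3) = (-2, 3)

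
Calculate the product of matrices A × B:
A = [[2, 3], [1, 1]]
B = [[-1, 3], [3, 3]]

Matrix multiplication:
C[0][0] = 2×-1 + 3×3 = 7
C[0][1] = 2×3 + 3×3 = 15
C[1][0] = 1×-1 + 1×3 = 2
C[1][1] = 1×3 + 1×3 = 6
Result: [[7, 15], [2, 6]]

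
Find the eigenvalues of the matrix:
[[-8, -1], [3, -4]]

Characteristic equation: det(A - λI) = 0
λ² - (trace)λ + (det) = 0
trace = -8 + -4 = -12, det = (-8)(-4) - (-1)(3) = 35
λ² - (-12)λ + (35) = 0
λ = (-12 ± √((-12)² - 4·(35))) / 2 = (-12 ± √4) / 2
Solving: λ = -7, -5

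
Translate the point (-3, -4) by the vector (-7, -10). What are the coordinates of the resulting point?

Translation by (-7, -10) (homogeneous matrix [[1, 0, -7], [0, 1, -10], [0, 0, 1]]):
x' = -3 + -7 = -10
y' = -4 + -10 = -14
Result: (-10, -14)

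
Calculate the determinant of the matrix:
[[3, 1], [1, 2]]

For a 2×2 matrix [[a, b], [c, d]], det = ad - bc
det = (3)(2) - (1)(1) = 6 - 1 = 5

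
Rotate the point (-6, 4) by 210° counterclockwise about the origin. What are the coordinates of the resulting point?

Rotation matrix for 210°: [[cos 210°, -sin 210°], [sin 210°, cos 210°]] ≈ [[-0.866025, 0.500000], [-0.500000, -0.866025]]
[[-0.866025, 0.500000], [-0.500000, -0.866025]] × [-6, 4]ᵀ ≈ [7.1962, -0.4641]ᵀ
Result: (7.1962, -0.4641)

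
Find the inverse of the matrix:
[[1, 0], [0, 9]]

For [[a,b],[c,d]], inverse = (1/det)·[[d,-b],[-c,a]]
det = (1)(9) - (0)(0) = 9 - 0 = 9
Inverse = (1/9)·[[9, 0], [0, 1]]
= [[1, 0], [0, 1/9]]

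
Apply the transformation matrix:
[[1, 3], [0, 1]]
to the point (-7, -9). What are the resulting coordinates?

Matrix multiplication:
[[1, 3], [0, 1]] × [-7, -9]ᵀ
= [(1)(-7) + (3)(-9), (0)(-7) + (1)(-9)]ᵀ
= [-34, -9]ᵀ
Result: (-34, -9)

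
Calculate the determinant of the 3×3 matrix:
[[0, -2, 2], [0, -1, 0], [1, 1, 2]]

Expansion along first row:
det = 0·det([[-1,0],[1,2]]) - -2·det([[0,0],[1,2]]) + 2·det([[0,-1],[1,1]])
    = 0·(-1·2 - 0·1) - -2·(0·2 - 0·1) + 2·(0·1 - -1·1)
    = 0·-2 - -2·0 + 2·1
    = 0 + 0 + 2 = 2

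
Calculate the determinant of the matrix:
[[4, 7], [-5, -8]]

For a 2×2 matrix [[a, b], [c, d]], det = ad - bc
det = (4)(-8) - (7)(-5) = -32 - -35 = 3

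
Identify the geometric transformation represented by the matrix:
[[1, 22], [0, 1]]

This matrix represents: horizontal shear with factor 22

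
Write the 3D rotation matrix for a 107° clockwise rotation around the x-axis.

Rotation matrix for clockwise 107° around x-axis:
A clockwise rotation by 107° is a counterclockwise rotation by -107°.
cos(-107°) = -0.2924, sin(-107°) = -0.9563
Result: [[1, 0, 0], [0, -0.2924, 0.9563], [0, -0.9563, -0.2924]]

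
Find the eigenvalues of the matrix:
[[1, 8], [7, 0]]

Characteristic equation: det(A - λI) = 0
λ² - (trace)λ + (det) = 0
trace = 1 + 0 = 1, det = (1)(0) - (8)(7) = -56
λ² - (1)λ + (-56) = 0
λ = (1 ± √((1)² - 4·(-56))) / 2 = (1 ± √225) / 2
Solving: λ = -7, 8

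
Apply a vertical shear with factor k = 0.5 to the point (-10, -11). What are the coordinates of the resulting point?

Shear matrix for vertical shear with factor k = 0.5:
[[1, 0], [0.50, 1]]
Result: (-10, -11) → (-10, -16)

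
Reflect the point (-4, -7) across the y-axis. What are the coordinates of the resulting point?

Reflection across y-axis: (-4, -7) → (4, -7)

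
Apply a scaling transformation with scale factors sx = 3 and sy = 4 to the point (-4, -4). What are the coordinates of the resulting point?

Scaling matrix:
[[3, 0], [0, 4]]
Result: (-4 × 3, -4 × 4) = (-12, -16)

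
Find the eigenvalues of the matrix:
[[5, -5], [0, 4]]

Characteristic equation: det(A - λI) = 0
λ² - (trace)λ + (det) = 0
trace = 5 + 4 = 9, det = (5)(4) - (-5)(0) = 20
λ² - (9)λ + (20) = 0
λ = (9 ± √((9)² - 4·(20))) / 2 = (9 ± √1) / 2
Solving: λ = 4, 5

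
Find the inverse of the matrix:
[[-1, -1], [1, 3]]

For [[a,b],[c,d]], inverse = (1/det)·[[d,-b],[-c,a]]
det = (-1)(3) - (-1)(1) = -3 - -1 = -2
Inverse = (1/-2)·[[3, 1], [-1, -1]]
= [[-3/2, -1/2], [1/2, 1/2]]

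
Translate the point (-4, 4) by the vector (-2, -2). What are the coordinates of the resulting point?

Translation by (-2, -2) (homogeneous matrix [[1, 0, -2], [0, 1, -2], [0, 0, 1]]):
x' = -4 + -2 = -6
y' = 4 + -2 = 2
Result: (-6, 2)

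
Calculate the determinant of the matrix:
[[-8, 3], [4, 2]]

For a 2×2 matrix [[a, b], [c, d]], det = ad - bc
det = (-8)(2) - (3)(4) = -16 - 12 = -28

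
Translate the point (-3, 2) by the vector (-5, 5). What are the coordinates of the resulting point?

Translation by (-5, 5) (homogeneous matrix [[1, 0, -5], [0, 1, 5], [0, 0, 1]]):
x' = -3 + -5 = -8
y' = 2 + 5 = 7
Result: (-8, 7)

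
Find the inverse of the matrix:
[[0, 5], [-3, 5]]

For [[a,b],[c,d]], inverse = (1/det)·[[d,-b],[-c,a]]
det = (0)(5) - (5)(-3) = 0 - -15 = 15
Inverse = (1/15)·[[5, -5], [3, 0]]
= [[1/3, -1/3], [1/5, 0]]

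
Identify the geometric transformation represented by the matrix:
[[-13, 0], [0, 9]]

This matrix represents: non-uniform scaling by sx = -13, sy = 9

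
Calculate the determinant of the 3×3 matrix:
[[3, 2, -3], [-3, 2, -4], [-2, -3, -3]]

Expansion along first row:
det = 3·det([[2,-4],[-3,-3]]) - 2·det([[-3,-4],[-2,-3]]) + -3·det([[-3,2],[-2,-3]])
    = 3·(2·-3 - -4·-3) - 2·(-3·-3 - -4·-2) + -3·(-3·-3 - 2·-2)
    = 3·-18 - 2·1 + -3·13
    = -54 + -2 + -39 = -95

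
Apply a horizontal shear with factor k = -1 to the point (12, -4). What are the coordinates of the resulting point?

Shear matrix for horizontal shear with factor k = -1:
[[1, -1], [0, 1]]
Result: (12, -4) → (16, -4)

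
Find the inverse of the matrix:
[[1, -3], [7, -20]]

For [[a,b],[c,d]], inverse = (1/det)·[[d,-b],[-c,a]]
det = (1)(-20) - (-3)(7) = -20 - -21 = 1
Inverse = [[-20, 3], [-7, 1]]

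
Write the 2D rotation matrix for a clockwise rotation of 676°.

Rotation matrix formula: [[cos θ, -sin θ], [sin θ, cos θ]]
A clockwise rotation by 676° is equivalent to a counterclockwise rotation by -676°.
For θ = -676°:
cos(-676°) = 0.7193
sin(-676°) = 0.6947
Result: [[0.7193, -0.6947], [0.6947, 0.7193]]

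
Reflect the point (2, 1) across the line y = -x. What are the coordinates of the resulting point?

Reflection across line y = -x: (2, 1) → (-1, -2)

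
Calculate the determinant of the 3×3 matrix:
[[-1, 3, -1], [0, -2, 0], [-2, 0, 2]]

Expansion along first row:
det = -1·det([[-2,0],[0,2]]) - 3·det([[0,0],[-2,2]]) + -1·det([[0,-2],[-2,0]])
    = -1·(-2·2 - 0·0) - 3·(0·2 - 0·-2) + -1·(0·0 - -2·-2)
    = -1·-4 - 3·0 + -1·-4
    = 4 + 0 + 4 = 8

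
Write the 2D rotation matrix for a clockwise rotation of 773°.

Rotation matrix formula: [[cos θ, -sin θ], [sin θ, cos θ]]
A clockwise rotation by 773° is equivalent to a counterclockwise rotation by -773°.
For θ = -773°:
cos(-773°) = 0.6018
sin(-773°) = -0.7986
Result: [[0.6018, 0.7986], [-0.7986, 0.6018]]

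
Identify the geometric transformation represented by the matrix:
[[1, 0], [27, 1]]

This matrix represents: vertical shear with factor 27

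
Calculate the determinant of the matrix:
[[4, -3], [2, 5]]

For a 2×2 matrix [[a, b], [c, d]], det = ad - bc
det = (4)(5) - (-3)(2) = 20 - -6 = 26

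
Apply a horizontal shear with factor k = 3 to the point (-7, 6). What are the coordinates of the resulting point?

Shear matrix for horizontal shear with factor k = 3:
[[1, 3], [0, 1]]
Result: (-7, 6) → (11, 6)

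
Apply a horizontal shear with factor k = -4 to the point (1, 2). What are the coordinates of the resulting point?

Shear matrix for horizontal shear with factor k = -4:
[[1, -4], [0, 1]]
Result: (1, 2) → (-7, 2)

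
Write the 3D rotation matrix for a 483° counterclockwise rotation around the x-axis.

Rotation matrix for counterclockwise 483° around x-axis:
cos(483°) = -0.5446, sin(483°) = 0.8387
Result: [[1, 0, 0], [0, -0.5446, -0.8387], [0, 0.8387, -0.5446]]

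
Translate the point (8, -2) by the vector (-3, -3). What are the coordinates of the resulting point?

Translation by (-3, -3) (homogeneous matrix [[1, 0, -3], [0, 1, -3], [0, 0, 1]]):
x' = 8 + -3 = 5
y' = -2 + -3 = -5
Result: (5, -5)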